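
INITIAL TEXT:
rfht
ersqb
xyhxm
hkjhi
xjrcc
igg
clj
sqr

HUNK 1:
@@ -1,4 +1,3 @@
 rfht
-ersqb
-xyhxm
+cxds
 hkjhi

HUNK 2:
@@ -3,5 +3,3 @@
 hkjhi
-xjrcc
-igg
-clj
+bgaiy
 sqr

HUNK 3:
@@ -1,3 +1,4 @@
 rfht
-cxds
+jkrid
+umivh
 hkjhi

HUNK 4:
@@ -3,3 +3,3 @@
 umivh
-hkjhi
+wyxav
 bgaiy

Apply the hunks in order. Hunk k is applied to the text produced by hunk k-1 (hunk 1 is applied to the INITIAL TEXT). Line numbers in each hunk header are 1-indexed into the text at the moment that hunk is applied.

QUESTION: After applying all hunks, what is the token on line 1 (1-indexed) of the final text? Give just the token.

Hunk 1: at line 1 remove [ersqb,xyhxm] add [cxds] -> 7 lines: rfht cxds hkjhi xjrcc igg clj sqr
Hunk 2: at line 3 remove [xjrcc,igg,clj] add [bgaiy] -> 5 lines: rfht cxds hkjhi bgaiy sqr
Hunk 3: at line 1 remove [cxds] add [jkrid,umivh] -> 6 lines: rfht jkrid umivh hkjhi bgaiy sqr
Hunk 4: at line 3 remove [hkjhi] add [wyxav] -> 6 lines: rfht jkrid umivh wyxav bgaiy sqr
Final line 1: rfht

Answer: rfht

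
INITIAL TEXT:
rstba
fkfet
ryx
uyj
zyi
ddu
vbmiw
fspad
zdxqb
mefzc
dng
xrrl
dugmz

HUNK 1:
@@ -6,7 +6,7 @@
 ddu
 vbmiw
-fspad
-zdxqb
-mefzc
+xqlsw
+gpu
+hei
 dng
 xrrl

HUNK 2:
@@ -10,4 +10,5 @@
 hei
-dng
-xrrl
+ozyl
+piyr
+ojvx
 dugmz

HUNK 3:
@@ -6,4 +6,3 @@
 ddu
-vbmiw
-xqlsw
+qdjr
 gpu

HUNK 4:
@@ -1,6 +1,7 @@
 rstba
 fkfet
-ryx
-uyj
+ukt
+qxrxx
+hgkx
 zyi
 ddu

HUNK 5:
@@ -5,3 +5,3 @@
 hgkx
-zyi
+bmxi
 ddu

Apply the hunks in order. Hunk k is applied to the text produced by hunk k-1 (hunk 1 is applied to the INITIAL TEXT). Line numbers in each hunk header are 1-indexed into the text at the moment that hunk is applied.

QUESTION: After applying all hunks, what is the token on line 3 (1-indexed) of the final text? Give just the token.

Answer: ukt

Derivation:
Hunk 1: at line 6 remove [fspad,zdxqb,mefzc] add [xqlsw,gpu,hei] -> 13 lines: rstba fkfet ryx uyj zyi ddu vbmiw xqlsw gpu hei dng xrrl dugmz
Hunk 2: at line 10 remove [dng,xrrl] add [ozyl,piyr,ojvx] -> 14 lines: rstba fkfet ryx uyj zyi ddu vbmiw xqlsw gpu hei ozyl piyr ojvx dugmz
Hunk 3: at line 6 remove [vbmiw,xqlsw] add [qdjr] -> 13 lines: rstba fkfet ryx uyj zyi ddu qdjr gpu hei ozyl piyr ojvx dugmz
Hunk 4: at line 1 remove [ryx,uyj] add [ukt,qxrxx,hgkx] -> 14 lines: rstba fkfet ukt qxrxx hgkx zyi ddu qdjr gpu hei ozyl piyr ojvx dugmz
Hunk 5: at line 5 remove [zyi] add [bmxi] -> 14 lines: rstba fkfet ukt qxrxx hgkx bmxi ddu qdjr gpu hei ozyl piyr ojvx dugmz
Final line 3: ukt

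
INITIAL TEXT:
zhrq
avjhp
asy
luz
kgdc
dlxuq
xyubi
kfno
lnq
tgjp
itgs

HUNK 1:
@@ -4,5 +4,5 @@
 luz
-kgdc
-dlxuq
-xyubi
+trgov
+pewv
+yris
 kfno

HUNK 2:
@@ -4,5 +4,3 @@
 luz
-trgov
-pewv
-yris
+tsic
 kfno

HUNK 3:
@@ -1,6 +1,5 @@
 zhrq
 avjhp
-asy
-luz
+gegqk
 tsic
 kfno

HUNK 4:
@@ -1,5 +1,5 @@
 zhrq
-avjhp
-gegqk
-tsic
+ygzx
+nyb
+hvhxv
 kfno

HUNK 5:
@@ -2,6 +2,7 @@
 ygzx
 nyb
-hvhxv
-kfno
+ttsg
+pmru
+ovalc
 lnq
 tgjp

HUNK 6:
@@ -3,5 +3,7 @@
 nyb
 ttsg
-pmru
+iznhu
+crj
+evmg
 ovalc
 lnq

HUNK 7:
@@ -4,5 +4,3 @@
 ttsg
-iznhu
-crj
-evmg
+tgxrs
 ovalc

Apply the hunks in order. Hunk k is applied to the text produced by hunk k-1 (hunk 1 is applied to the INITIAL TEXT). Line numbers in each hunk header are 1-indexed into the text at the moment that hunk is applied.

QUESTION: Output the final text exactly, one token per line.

Hunk 1: at line 4 remove [kgdc,dlxuq,xyubi] add [trgov,pewv,yris] -> 11 lines: zhrq avjhp asy luz trgov pewv yris kfno lnq tgjp itgs
Hunk 2: at line 4 remove [trgov,pewv,yris] add [tsic] -> 9 lines: zhrq avjhp asy luz tsic kfno lnq tgjp itgs
Hunk 3: at line 1 remove [asy,luz] add [gegqk] -> 8 lines: zhrq avjhp gegqk tsic kfno lnq tgjp itgs
Hunk 4: at line 1 remove [avjhp,gegqk,tsic] add [ygzx,nyb,hvhxv] -> 8 lines: zhrq ygzx nyb hvhxv kfno lnq tgjp itgs
Hunk 5: at line 2 remove [hvhxv,kfno] add [ttsg,pmru,ovalc] -> 9 lines: zhrq ygzx nyb ttsg pmru ovalc lnq tgjp itgs
Hunk 6: at line 3 remove [pmru] add [iznhu,crj,evmg] -> 11 lines: zhrq ygzx nyb ttsg iznhu crj evmg ovalc lnq tgjp itgs
Hunk 7: at line 4 remove [iznhu,crj,evmg] add [tgxrs] -> 9 lines: zhrq ygzx nyb ttsg tgxrs ovalc lnq tgjp itgs

Answer: zhrq
ygzx
nyb
ttsg
tgxrs
ovalc
lnq
tgjp
itgs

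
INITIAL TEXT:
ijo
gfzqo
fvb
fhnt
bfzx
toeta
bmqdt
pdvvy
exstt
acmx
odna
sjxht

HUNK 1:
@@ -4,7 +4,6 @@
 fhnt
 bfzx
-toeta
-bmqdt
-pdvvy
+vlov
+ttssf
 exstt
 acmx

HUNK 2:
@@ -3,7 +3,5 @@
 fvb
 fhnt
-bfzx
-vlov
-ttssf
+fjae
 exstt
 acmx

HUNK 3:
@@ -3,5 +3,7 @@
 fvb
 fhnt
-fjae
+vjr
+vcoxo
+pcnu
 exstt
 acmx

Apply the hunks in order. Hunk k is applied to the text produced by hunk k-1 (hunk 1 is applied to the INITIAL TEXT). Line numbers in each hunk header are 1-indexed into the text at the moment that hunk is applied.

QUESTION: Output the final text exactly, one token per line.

Hunk 1: at line 4 remove [toeta,bmqdt,pdvvy] add [vlov,ttssf] -> 11 lines: ijo gfzqo fvb fhnt bfzx vlov ttssf exstt acmx odna sjxht
Hunk 2: at line 3 remove [bfzx,vlov,ttssf] add [fjae] -> 9 lines: ijo gfzqo fvb fhnt fjae exstt acmx odna sjxht
Hunk 3: at line 3 remove [fjae] add [vjr,vcoxo,pcnu] -> 11 lines: ijo gfzqo fvb fhnt vjr vcoxo pcnu exstt acmx odna sjxht

Answer: ijo
gfzqo
fvb
fhnt
vjr
vcoxo
pcnu
exstt
acmx
odna
sjxht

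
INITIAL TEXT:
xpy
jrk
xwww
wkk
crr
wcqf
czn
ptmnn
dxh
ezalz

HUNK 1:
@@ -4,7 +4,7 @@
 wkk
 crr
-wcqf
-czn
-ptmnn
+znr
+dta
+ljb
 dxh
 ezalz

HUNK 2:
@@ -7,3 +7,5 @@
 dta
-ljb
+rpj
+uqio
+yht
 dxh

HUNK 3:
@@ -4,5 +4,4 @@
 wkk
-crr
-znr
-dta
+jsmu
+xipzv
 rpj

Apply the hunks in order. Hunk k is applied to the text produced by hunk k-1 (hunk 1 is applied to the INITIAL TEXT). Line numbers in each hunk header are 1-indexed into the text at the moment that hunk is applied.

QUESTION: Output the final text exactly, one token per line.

Hunk 1: at line 4 remove [wcqf,czn,ptmnn] add [znr,dta,ljb] -> 10 lines: xpy jrk xwww wkk crr znr dta ljb dxh ezalz
Hunk 2: at line 7 remove [ljb] add [rpj,uqio,yht] -> 12 lines: xpy jrk xwww wkk crr znr dta rpj uqio yht dxh ezalz
Hunk 3: at line 4 remove [crr,znr,dta] add [jsmu,xipzv] -> 11 lines: xpy jrk xwww wkk jsmu xipzv rpj uqio yht dxh ezalz

Answer: xpy
jrk
xwww
wkk
jsmu
xipzv
rpj
uqio
yht
dxh
ezalz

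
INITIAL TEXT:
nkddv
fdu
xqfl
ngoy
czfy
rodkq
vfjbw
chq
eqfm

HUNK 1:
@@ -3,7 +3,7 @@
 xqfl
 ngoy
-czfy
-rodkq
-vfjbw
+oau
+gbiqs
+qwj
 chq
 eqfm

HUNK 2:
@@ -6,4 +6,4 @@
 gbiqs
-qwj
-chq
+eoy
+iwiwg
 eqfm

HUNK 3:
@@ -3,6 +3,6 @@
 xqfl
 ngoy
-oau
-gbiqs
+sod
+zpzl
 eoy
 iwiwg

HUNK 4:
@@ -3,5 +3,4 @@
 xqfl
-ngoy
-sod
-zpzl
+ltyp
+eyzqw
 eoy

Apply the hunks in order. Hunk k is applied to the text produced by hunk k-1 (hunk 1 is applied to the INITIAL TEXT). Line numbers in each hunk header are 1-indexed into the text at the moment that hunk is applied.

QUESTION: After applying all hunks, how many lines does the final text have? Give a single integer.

Answer: 8

Derivation:
Hunk 1: at line 3 remove [czfy,rodkq,vfjbw] add [oau,gbiqs,qwj] -> 9 lines: nkddv fdu xqfl ngoy oau gbiqs qwj chq eqfm
Hunk 2: at line 6 remove [qwj,chq] add [eoy,iwiwg] -> 9 lines: nkddv fdu xqfl ngoy oau gbiqs eoy iwiwg eqfm
Hunk 3: at line 3 remove [oau,gbiqs] add [sod,zpzl] -> 9 lines: nkddv fdu xqfl ngoy sod zpzl eoy iwiwg eqfm
Hunk 4: at line 3 remove [ngoy,sod,zpzl] add [ltyp,eyzqw] -> 8 lines: nkddv fdu xqfl ltyp eyzqw eoy iwiwg eqfm
Final line count: 8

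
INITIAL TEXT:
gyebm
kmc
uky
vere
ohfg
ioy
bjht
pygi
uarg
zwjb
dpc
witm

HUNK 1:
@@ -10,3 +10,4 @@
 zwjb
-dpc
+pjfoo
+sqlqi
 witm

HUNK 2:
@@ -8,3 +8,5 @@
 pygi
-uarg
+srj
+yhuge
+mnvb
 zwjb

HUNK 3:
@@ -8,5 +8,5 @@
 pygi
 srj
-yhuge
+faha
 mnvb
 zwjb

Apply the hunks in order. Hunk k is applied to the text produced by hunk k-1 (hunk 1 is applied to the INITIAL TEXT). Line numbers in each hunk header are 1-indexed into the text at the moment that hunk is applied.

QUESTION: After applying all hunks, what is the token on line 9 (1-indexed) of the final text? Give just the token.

Answer: srj

Derivation:
Hunk 1: at line 10 remove [dpc] add [pjfoo,sqlqi] -> 13 lines: gyebm kmc uky vere ohfg ioy bjht pygi uarg zwjb pjfoo sqlqi witm
Hunk 2: at line 8 remove [uarg] add [srj,yhuge,mnvb] -> 15 lines: gyebm kmc uky vere ohfg ioy bjht pygi srj yhuge mnvb zwjb pjfoo sqlqi witm
Hunk 3: at line 8 remove [yhuge] add [faha] -> 15 lines: gyebm kmc uky vere ohfg ioy bjht pygi srj faha mnvb zwjb pjfoo sqlqi witm
Final line 9: srj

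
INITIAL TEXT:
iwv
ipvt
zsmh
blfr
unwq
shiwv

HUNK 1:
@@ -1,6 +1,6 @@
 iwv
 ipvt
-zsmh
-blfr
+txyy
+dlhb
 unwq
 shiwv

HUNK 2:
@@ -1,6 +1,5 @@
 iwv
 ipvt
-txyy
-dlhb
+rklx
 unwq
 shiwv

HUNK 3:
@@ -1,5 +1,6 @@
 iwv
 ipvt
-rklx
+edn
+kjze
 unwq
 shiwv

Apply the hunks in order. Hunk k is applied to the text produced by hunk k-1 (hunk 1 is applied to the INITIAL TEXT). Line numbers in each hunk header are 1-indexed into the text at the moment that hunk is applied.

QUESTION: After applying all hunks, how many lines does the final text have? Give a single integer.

Hunk 1: at line 1 remove [zsmh,blfr] add [txyy,dlhb] -> 6 lines: iwv ipvt txyy dlhb unwq shiwv
Hunk 2: at line 1 remove [txyy,dlhb] add [rklx] -> 5 lines: iwv ipvt rklx unwq shiwv
Hunk 3: at line 1 remove [rklx] add [edn,kjze] -> 6 lines: iwv ipvt edn kjze unwq shiwv
Final line count: 6

Answer: 6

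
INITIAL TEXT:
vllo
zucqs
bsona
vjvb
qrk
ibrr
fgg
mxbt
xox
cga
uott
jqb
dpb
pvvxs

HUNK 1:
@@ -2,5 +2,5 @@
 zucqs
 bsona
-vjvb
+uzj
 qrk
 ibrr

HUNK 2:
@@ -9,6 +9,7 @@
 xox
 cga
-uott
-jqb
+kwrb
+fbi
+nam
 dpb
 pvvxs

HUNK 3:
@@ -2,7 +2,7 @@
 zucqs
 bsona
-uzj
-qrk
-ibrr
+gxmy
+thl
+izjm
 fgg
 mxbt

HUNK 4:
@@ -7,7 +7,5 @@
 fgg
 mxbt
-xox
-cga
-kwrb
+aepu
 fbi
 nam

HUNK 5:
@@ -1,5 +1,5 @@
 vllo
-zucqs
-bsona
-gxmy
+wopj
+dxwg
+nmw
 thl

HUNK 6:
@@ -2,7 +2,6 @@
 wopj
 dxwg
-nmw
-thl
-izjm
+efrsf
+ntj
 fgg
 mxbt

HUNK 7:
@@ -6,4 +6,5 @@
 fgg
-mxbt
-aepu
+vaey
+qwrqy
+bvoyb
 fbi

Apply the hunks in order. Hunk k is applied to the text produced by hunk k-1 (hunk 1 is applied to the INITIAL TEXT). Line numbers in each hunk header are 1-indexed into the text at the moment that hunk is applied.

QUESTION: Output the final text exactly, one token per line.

Hunk 1: at line 2 remove [vjvb] add [uzj] -> 14 lines: vllo zucqs bsona uzj qrk ibrr fgg mxbt xox cga uott jqb dpb pvvxs
Hunk 2: at line 9 remove [uott,jqb] add [kwrb,fbi,nam] -> 15 lines: vllo zucqs bsona uzj qrk ibrr fgg mxbt xox cga kwrb fbi nam dpb pvvxs
Hunk 3: at line 2 remove [uzj,qrk,ibrr] add [gxmy,thl,izjm] -> 15 lines: vllo zucqs bsona gxmy thl izjm fgg mxbt xox cga kwrb fbi nam dpb pvvxs
Hunk 4: at line 7 remove [xox,cga,kwrb] add [aepu] -> 13 lines: vllo zucqs bsona gxmy thl izjm fgg mxbt aepu fbi nam dpb pvvxs
Hunk 5: at line 1 remove [zucqs,bsona,gxmy] add [wopj,dxwg,nmw] -> 13 lines: vllo wopj dxwg nmw thl izjm fgg mxbt aepu fbi nam dpb pvvxs
Hunk 6: at line 2 remove [nmw,thl,izjm] add [efrsf,ntj] -> 12 lines: vllo wopj dxwg efrsf ntj fgg mxbt aepu fbi nam dpb pvvxs
Hunk 7: at line 6 remove [mxbt,aepu] add [vaey,qwrqy,bvoyb] -> 13 lines: vllo wopj dxwg efrsf ntj fgg vaey qwrqy bvoyb fbi nam dpb pvvxs

Answer: vllo
wopj
dxwg
efrsf
ntj
fgg
vaey
qwrqy
bvoyb
fbi
nam
dpb
pvvxs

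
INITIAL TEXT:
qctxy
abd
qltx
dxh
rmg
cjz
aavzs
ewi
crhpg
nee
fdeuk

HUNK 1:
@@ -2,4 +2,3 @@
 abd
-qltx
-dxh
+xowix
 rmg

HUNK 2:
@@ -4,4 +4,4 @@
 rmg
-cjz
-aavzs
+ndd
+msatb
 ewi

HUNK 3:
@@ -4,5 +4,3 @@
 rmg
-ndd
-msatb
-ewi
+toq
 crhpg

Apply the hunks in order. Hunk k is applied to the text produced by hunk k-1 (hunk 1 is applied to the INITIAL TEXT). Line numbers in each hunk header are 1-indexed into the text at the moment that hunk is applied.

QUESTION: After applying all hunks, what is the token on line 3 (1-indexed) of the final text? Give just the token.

Answer: xowix

Derivation:
Hunk 1: at line 2 remove [qltx,dxh] add [xowix] -> 10 lines: qctxy abd xowix rmg cjz aavzs ewi crhpg nee fdeuk
Hunk 2: at line 4 remove [cjz,aavzs] add [ndd,msatb] -> 10 lines: qctxy abd xowix rmg ndd msatb ewi crhpg nee fdeuk
Hunk 3: at line 4 remove [ndd,msatb,ewi] add [toq] -> 8 lines: qctxy abd xowix rmg toq crhpg nee fdeuk
Final line 3: xowix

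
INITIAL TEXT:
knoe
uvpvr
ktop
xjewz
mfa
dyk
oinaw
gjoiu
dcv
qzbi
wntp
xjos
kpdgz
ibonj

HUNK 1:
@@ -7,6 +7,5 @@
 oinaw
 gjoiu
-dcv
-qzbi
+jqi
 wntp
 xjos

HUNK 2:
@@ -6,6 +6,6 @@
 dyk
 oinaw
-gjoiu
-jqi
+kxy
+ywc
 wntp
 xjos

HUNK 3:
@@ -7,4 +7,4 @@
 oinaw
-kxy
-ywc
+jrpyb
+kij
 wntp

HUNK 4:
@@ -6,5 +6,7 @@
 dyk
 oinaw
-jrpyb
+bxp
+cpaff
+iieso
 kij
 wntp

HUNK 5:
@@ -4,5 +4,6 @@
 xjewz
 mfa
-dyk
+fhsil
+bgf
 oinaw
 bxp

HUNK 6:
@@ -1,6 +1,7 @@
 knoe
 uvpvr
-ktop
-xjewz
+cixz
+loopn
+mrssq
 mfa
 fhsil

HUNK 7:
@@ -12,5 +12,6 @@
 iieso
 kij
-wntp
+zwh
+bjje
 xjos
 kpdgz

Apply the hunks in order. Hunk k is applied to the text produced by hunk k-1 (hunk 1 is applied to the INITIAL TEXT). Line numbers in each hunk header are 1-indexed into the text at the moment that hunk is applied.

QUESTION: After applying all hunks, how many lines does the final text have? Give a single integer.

Hunk 1: at line 7 remove [dcv,qzbi] add [jqi] -> 13 lines: knoe uvpvr ktop xjewz mfa dyk oinaw gjoiu jqi wntp xjos kpdgz ibonj
Hunk 2: at line 6 remove [gjoiu,jqi] add [kxy,ywc] -> 13 lines: knoe uvpvr ktop xjewz mfa dyk oinaw kxy ywc wntp xjos kpdgz ibonj
Hunk 3: at line 7 remove [kxy,ywc] add [jrpyb,kij] -> 13 lines: knoe uvpvr ktop xjewz mfa dyk oinaw jrpyb kij wntp xjos kpdgz ibonj
Hunk 4: at line 6 remove [jrpyb] add [bxp,cpaff,iieso] -> 15 lines: knoe uvpvr ktop xjewz mfa dyk oinaw bxp cpaff iieso kij wntp xjos kpdgz ibonj
Hunk 5: at line 4 remove [dyk] add [fhsil,bgf] -> 16 lines: knoe uvpvr ktop xjewz mfa fhsil bgf oinaw bxp cpaff iieso kij wntp xjos kpdgz ibonj
Hunk 6: at line 1 remove [ktop,xjewz] add [cixz,loopn,mrssq] -> 17 lines: knoe uvpvr cixz loopn mrssq mfa fhsil bgf oinaw bxp cpaff iieso kij wntp xjos kpdgz ibonj
Hunk 7: at line 12 remove [wntp] add [zwh,bjje] -> 18 lines: knoe uvpvr cixz loopn mrssq mfa fhsil bgf oinaw bxp cpaff iieso kij zwh bjje xjos kpdgz ibonj
Final line count: 18

Answer: 18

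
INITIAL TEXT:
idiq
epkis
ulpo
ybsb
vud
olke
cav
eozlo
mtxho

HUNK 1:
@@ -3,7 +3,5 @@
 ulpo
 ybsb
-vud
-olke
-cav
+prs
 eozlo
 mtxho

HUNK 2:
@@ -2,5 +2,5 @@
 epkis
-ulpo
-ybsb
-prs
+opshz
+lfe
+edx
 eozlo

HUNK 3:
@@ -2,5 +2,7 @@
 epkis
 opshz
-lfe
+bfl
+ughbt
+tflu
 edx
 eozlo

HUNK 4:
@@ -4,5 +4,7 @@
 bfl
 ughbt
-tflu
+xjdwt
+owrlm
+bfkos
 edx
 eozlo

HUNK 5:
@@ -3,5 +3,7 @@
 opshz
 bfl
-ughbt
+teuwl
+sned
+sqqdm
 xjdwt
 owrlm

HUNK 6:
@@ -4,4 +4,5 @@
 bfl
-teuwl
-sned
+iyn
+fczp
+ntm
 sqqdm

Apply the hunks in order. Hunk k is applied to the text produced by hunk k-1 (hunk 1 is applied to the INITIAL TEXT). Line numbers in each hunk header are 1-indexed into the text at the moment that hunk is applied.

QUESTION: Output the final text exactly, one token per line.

Hunk 1: at line 3 remove [vud,olke,cav] add [prs] -> 7 lines: idiq epkis ulpo ybsb prs eozlo mtxho
Hunk 2: at line 2 remove [ulpo,ybsb,prs] add [opshz,lfe,edx] -> 7 lines: idiq epkis opshz lfe edx eozlo mtxho
Hunk 3: at line 2 remove [lfe] add [bfl,ughbt,tflu] -> 9 lines: idiq epkis opshz bfl ughbt tflu edx eozlo mtxho
Hunk 4: at line 4 remove [tflu] add [xjdwt,owrlm,bfkos] -> 11 lines: idiq epkis opshz bfl ughbt xjdwt owrlm bfkos edx eozlo mtxho
Hunk 5: at line 3 remove [ughbt] add [teuwl,sned,sqqdm] -> 13 lines: idiq epkis opshz bfl teuwl sned sqqdm xjdwt owrlm bfkos edx eozlo mtxho
Hunk 6: at line 4 remove [teuwl,sned] add [iyn,fczp,ntm] -> 14 lines: idiq epkis opshz bfl iyn fczp ntm sqqdm xjdwt owrlm bfkos edx eozlo mtxho

Answer: idiq
epkis
opshz
bfl
iyn
fczp
ntm
sqqdm
xjdwt
owrlm
bfkos
edx
eozlo
mtxho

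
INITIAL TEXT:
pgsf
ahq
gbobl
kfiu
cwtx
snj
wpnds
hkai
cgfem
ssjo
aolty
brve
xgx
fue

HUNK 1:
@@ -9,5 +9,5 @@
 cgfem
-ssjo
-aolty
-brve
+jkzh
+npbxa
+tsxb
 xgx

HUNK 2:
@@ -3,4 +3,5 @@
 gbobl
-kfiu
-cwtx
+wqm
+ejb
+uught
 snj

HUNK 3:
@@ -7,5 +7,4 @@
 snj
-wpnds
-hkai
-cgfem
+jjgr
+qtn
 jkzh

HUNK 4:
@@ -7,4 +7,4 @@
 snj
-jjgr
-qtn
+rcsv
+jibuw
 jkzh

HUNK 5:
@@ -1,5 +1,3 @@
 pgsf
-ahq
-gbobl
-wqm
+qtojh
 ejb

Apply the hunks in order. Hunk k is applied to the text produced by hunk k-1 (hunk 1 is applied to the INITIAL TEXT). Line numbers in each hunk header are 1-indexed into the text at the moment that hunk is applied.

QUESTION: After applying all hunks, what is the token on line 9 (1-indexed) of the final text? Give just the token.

Hunk 1: at line 9 remove [ssjo,aolty,brve] add [jkzh,npbxa,tsxb] -> 14 lines: pgsf ahq gbobl kfiu cwtx snj wpnds hkai cgfem jkzh npbxa tsxb xgx fue
Hunk 2: at line 3 remove [kfiu,cwtx] add [wqm,ejb,uught] -> 15 lines: pgsf ahq gbobl wqm ejb uught snj wpnds hkai cgfem jkzh npbxa tsxb xgx fue
Hunk 3: at line 7 remove [wpnds,hkai,cgfem] add [jjgr,qtn] -> 14 lines: pgsf ahq gbobl wqm ejb uught snj jjgr qtn jkzh npbxa tsxb xgx fue
Hunk 4: at line 7 remove [jjgr,qtn] add [rcsv,jibuw] -> 14 lines: pgsf ahq gbobl wqm ejb uught snj rcsv jibuw jkzh npbxa tsxb xgx fue
Hunk 5: at line 1 remove [ahq,gbobl,wqm] add [qtojh] -> 12 lines: pgsf qtojh ejb uught snj rcsv jibuw jkzh npbxa tsxb xgx fue
Final line 9: npbxa

Answer: npbxa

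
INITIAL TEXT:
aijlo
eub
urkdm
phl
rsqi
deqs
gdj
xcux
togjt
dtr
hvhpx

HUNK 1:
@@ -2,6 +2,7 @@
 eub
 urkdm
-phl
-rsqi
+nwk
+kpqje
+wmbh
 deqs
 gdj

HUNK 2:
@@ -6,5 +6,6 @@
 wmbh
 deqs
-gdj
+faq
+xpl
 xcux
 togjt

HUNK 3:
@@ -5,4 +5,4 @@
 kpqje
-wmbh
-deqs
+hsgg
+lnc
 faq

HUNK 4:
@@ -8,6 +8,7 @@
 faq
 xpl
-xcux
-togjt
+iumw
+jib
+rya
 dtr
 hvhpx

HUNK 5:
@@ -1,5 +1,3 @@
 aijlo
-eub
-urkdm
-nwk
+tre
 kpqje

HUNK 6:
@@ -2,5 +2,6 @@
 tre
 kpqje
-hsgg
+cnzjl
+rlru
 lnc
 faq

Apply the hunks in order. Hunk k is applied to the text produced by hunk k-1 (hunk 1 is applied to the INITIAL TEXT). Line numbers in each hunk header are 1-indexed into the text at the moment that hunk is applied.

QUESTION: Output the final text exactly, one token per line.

Answer: aijlo
tre
kpqje
cnzjl
rlru
lnc
faq
xpl
iumw
jib
rya
dtr
hvhpx

Derivation:
Hunk 1: at line 2 remove [phl,rsqi] add [nwk,kpqje,wmbh] -> 12 lines: aijlo eub urkdm nwk kpqje wmbh deqs gdj xcux togjt dtr hvhpx
Hunk 2: at line 6 remove [gdj] add [faq,xpl] -> 13 lines: aijlo eub urkdm nwk kpqje wmbh deqs faq xpl xcux togjt dtr hvhpx
Hunk 3: at line 5 remove [wmbh,deqs] add [hsgg,lnc] -> 13 lines: aijlo eub urkdm nwk kpqje hsgg lnc faq xpl xcux togjt dtr hvhpx
Hunk 4: at line 8 remove [xcux,togjt] add [iumw,jib,rya] -> 14 lines: aijlo eub urkdm nwk kpqje hsgg lnc faq xpl iumw jib rya dtr hvhpx
Hunk 5: at line 1 remove [eub,urkdm,nwk] add [tre] -> 12 lines: aijlo tre kpqje hsgg lnc faq xpl iumw jib rya dtr hvhpx
Hunk 6: at line 2 remove [hsgg] add [cnzjl,rlru] -> 13 lines: aijlo tre kpqje cnzjl rlru lnc faq xpl iumw jib rya dtr hvhpx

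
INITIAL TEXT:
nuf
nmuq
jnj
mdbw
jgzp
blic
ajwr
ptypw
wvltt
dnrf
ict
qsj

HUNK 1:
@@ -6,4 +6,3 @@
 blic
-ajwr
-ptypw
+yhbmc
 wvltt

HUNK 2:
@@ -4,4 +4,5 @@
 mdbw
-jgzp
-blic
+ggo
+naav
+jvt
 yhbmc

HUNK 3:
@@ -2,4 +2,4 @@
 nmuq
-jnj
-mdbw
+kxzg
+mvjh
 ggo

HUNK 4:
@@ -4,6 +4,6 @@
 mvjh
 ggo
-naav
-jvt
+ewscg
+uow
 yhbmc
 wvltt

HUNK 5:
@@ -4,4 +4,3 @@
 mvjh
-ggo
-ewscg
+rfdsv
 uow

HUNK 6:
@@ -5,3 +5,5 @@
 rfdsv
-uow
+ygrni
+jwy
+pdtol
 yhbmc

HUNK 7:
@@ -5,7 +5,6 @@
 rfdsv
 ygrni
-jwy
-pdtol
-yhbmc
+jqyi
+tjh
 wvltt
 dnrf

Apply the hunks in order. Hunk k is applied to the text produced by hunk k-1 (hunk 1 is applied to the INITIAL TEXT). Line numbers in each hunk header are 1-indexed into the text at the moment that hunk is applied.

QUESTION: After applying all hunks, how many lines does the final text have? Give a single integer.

Answer: 12

Derivation:
Hunk 1: at line 6 remove [ajwr,ptypw] add [yhbmc] -> 11 lines: nuf nmuq jnj mdbw jgzp blic yhbmc wvltt dnrf ict qsj
Hunk 2: at line 4 remove [jgzp,blic] add [ggo,naav,jvt] -> 12 lines: nuf nmuq jnj mdbw ggo naav jvt yhbmc wvltt dnrf ict qsj
Hunk 3: at line 2 remove [jnj,mdbw] add [kxzg,mvjh] -> 12 lines: nuf nmuq kxzg mvjh ggo naav jvt yhbmc wvltt dnrf ict qsj
Hunk 4: at line 4 remove [naav,jvt] add [ewscg,uow] -> 12 lines: nuf nmuq kxzg mvjh ggo ewscg uow yhbmc wvltt dnrf ict qsj
Hunk 5: at line 4 remove [ggo,ewscg] add [rfdsv] -> 11 lines: nuf nmuq kxzg mvjh rfdsv uow yhbmc wvltt dnrf ict qsj
Hunk 6: at line 5 remove [uow] add [ygrni,jwy,pdtol] -> 13 lines: nuf nmuq kxzg mvjh rfdsv ygrni jwy pdtol yhbmc wvltt dnrf ict qsj
Hunk 7: at line 5 remove [jwy,pdtol,yhbmc] add [jqyi,tjh] -> 12 lines: nuf nmuq kxzg mvjh rfdsv ygrni jqyi tjh wvltt dnrf ict qsj
Final line count: 12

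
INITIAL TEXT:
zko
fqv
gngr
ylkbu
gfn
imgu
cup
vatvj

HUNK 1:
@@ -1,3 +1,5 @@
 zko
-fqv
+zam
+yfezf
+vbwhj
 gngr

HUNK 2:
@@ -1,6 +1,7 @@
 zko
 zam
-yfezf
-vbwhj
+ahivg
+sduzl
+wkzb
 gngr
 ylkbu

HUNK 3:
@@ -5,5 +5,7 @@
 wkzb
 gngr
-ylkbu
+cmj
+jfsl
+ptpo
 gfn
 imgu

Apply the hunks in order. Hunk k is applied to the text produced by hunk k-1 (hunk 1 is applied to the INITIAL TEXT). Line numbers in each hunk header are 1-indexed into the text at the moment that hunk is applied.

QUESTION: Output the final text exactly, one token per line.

Answer: zko
zam
ahivg
sduzl
wkzb
gngr
cmj
jfsl
ptpo
gfn
imgu
cup
vatvj

Derivation:
Hunk 1: at line 1 remove [fqv] add [zam,yfezf,vbwhj] -> 10 lines: zko zam yfezf vbwhj gngr ylkbu gfn imgu cup vatvj
Hunk 2: at line 1 remove [yfezf,vbwhj] add [ahivg,sduzl,wkzb] -> 11 lines: zko zam ahivg sduzl wkzb gngr ylkbu gfn imgu cup vatvj
Hunk 3: at line 5 remove [ylkbu] add [cmj,jfsl,ptpo] -> 13 lines: zko zam ahivg sduzl wkzb gngr cmj jfsl ptpo gfn imgu cup vatvj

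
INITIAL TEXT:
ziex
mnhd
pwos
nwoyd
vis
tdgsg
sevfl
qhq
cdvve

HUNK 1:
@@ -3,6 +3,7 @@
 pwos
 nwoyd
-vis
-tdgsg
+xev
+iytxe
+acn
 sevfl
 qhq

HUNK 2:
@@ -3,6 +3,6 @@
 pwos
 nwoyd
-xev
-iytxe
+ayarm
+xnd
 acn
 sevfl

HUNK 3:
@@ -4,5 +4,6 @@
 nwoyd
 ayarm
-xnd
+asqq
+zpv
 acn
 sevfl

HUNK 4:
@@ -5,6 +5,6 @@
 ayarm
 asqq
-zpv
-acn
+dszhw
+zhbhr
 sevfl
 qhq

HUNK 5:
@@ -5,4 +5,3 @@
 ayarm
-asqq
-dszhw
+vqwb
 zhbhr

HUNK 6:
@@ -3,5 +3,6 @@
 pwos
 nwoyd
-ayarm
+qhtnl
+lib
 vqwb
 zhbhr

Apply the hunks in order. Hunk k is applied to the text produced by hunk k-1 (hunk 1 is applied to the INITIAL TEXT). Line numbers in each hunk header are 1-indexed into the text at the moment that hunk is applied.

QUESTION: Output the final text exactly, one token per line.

Answer: ziex
mnhd
pwos
nwoyd
qhtnl
lib
vqwb
zhbhr
sevfl
qhq
cdvve

Derivation:
Hunk 1: at line 3 remove [vis,tdgsg] add [xev,iytxe,acn] -> 10 lines: ziex mnhd pwos nwoyd xev iytxe acn sevfl qhq cdvve
Hunk 2: at line 3 remove [xev,iytxe] add [ayarm,xnd] -> 10 lines: ziex mnhd pwos nwoyd ayarm xnd acn sevfl qhq cdvve
Hunk 3: at line 4 remove [xnd] add [asqq,zpv] -> 11 lines: ziex mnhd pwos nwoyd ayarm asqq zpv acn sevfl qhq cdvve
Hunk 4: at line 5 remove [zpv,acn] add [dszhw,zhbhr] -> 11 lines: ziex mnhd pwos nwoyd ayarm asqq dszhw zhbhr sevfl qhq cdvve
Hunk 5: at line 5 remove [asqq,dszhw] add [vqwb] -> 10 lines: ziex mnhd pwos nwoyd ayarm vqwb zhbhr sevfl qhq cdvve
Hunk 6: at line 3 remove [ayarm] add [qhtnl,lib] -> 11 lines: ziex mnhd pwos nwoyd qhtnl lib vqwb zhbhr sevfl qhq cdvve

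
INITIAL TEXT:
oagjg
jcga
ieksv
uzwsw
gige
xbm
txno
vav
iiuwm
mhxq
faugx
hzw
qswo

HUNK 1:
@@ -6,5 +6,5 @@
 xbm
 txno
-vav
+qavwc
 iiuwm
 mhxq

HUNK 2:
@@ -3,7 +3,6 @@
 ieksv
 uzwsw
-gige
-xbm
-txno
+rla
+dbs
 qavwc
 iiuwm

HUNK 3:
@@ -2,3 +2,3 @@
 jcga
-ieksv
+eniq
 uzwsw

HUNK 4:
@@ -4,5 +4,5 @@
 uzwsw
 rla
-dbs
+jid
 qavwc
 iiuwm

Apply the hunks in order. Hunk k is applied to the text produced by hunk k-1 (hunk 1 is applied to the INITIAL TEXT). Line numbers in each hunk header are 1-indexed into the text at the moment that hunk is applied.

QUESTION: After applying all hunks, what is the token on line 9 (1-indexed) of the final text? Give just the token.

Answer: mhxq

Derivation:
Hunk 1: at line 6 remove [vav] add [qavwc] -> 13 lines: oagjg jcga ieksv uzwsw gige xbm txno qavwc iiuwm mhxq faugx hzw qswo
Hunk 2: at line 3 remove [gige,xbm,txno] add [rla,dbs] -> 12 lines: oagjg jcga ieksv uzwsw rla dbs qavwc iiuwm mhxq faugx hzw qswo
Hunk 3: at line 2 remove [ieksv] add [eniq] -> 12 lines: oagjg jcga eniq uzwsw rla dbs qavwc iiuwm mhxq faugx hzw qswo
Hunk 4: at line 4 remove [dbs] add [jid] -> 12 lines: oagjg jcga eniq uzwsw rla jid qavwc iiuwm mhxq faugx hzw qswo
Final line 9: mhxq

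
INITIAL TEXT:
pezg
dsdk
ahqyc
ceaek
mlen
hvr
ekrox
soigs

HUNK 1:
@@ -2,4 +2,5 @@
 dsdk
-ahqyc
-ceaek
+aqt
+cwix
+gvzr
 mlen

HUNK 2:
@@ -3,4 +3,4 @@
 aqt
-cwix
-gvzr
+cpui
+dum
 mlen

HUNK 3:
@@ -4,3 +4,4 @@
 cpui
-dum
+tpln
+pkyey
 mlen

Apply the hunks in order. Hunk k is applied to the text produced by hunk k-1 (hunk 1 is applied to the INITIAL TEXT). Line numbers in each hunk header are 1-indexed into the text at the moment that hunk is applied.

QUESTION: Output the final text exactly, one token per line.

Answer: pezg
dsdk
aqt
cpui
tpln
pkyey
mlen
hvr
ekrox
soigs

Derivation:
Hunk 1: at line 2 remove [ahqyc,ceaek] add [aqt,cwix,gvzr] -> 9 lines: pezg dsdk aqt cwix gvzr mlen hvr ekrox soigs
Hunk 2: at line 3 remove [cwix,gvzr] add [cpui,dum] -> 9 lines: pezg dsdk aqt cpui dum mlen hvr ekrox soigs
Hunk 3: at line 4 remove [dum] add [tpln,pkyey] -> 10 lines: pezg dsdk aqt cpui tpln pkyey mlen hvr ekrox soigs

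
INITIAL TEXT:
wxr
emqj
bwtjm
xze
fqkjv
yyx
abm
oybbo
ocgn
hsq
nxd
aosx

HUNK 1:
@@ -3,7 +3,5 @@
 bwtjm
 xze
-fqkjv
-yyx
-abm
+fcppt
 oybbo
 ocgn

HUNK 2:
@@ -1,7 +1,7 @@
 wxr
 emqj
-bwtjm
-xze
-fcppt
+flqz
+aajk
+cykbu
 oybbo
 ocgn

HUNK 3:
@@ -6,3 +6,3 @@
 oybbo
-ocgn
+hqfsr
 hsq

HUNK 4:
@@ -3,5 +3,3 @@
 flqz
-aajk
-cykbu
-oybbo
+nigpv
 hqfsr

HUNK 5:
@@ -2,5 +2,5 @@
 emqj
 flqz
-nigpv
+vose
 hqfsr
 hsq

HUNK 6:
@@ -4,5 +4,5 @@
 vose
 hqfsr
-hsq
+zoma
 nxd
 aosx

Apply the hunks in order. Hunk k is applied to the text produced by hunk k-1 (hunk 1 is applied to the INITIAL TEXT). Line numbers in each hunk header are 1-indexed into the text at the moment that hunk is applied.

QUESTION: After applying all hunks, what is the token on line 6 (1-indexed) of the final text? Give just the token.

Hunk 1: at line 3 remove [fqkjv,yyx,abm] add [fcppt] -> 10 lines: wxr emqj bwtjm xze fcppt oybbo ocgn hsq nxd aosx
Hunk 2: at line 1 remove [bwtjm,xze,fcppt] add [flqz,aajk,cykbu] -> 10 lines: wxr emqj flqz aajk cykbu oybbo ocgn hsq nxd aosx
Hunk 3: at line 6 remove [ocgn] add [hqfsr] -> 10 lines: wxr emqj flqz aajk cykbu oybbo hqfsr hsq nxd aosx
Hunk 4: at line 3 remove [aajk,cykbu,oybbo] add [nigpv] -> 8 lines: wxr emqj flqz nigpv hqfsr hsq nxd aosx
Hunk 5: at line 2 remove [nigpv] add [vose] -> 8 lines: wxr emqj flqz vose hqfsr hsq nxd aosx
Hunk 6: at line 4 remove [hsq] add [zoma] -> 8 lines: wxr emqj flqz vose hqfsr zoma nxd aosx
Final line 6: zoma

Answer: zoma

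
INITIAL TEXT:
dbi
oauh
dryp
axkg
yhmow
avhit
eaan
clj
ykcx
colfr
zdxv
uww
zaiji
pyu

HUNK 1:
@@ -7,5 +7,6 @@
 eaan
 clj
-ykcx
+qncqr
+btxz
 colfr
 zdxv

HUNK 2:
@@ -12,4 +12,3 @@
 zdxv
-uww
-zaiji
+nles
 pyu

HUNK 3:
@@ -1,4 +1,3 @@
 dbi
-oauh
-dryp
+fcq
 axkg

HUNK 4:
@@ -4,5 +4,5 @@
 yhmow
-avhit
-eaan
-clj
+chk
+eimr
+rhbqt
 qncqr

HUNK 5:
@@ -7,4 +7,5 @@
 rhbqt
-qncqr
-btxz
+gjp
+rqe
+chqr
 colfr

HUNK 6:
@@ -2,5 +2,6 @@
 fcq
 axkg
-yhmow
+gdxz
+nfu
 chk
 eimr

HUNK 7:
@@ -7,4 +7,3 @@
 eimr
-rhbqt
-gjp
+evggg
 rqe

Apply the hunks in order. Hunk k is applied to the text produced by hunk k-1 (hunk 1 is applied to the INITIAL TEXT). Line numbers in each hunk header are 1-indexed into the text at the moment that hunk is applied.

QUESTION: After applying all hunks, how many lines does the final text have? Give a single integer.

Hunk 1: at line 7 remove [ykcx] add [qncqr,btxz] -> 15 lines: dbi oauh dryp axkg yhmow avhit eaan clj qncqr btxz colfr zdxv uww zaiji pyu
Hunk 2: at line 12 remove [uww,zaiji] add [nles] -> 14 lines: dbi oauh dryp axkg yhmow avhit eaan clj qncqr btxz colfr zdxv nles pyu
Hunk 3: at line 1 remove [oauh,dryp] add [fcq] -> 13 lines: dbi fcq axkg yhmow avhit eaan clj qncqr btxz colfr zdxv nles pyu
Hunk 4: at line 4 remove [avhit,eaan,clj] add [chk,eimr,rhbqt] -> 13 lines: dbi fcq axkg yhmow chk eimr rhbqt qncqr btxz colfr zdxv nles pyu
Hunk 5: at line 7 remove [qncqr,btxz] add [gjp,rqe,chqr] -> 14 lines: dbi fcq axkg yhmow chk eimr rhbqt gjp rqe chqr colfr zdxv nles pyu
Hunk 6: at line 2 remove [yhmow] add [gdxz,nfu] -> 15 lines: dbi fcq axkg gdxz nfu chk eimr rhbqt gjp rqe chqr colfr zdxv nles pyu
Hunk 7: at line 7 remove [rhbqt,gjp] add [evggg] -> 14 lines: dbi fcq axkg gdxz nfu chk eimr evggg rqe chqr colfr zdxv nles pyu
Final line count: 14

Answer: 14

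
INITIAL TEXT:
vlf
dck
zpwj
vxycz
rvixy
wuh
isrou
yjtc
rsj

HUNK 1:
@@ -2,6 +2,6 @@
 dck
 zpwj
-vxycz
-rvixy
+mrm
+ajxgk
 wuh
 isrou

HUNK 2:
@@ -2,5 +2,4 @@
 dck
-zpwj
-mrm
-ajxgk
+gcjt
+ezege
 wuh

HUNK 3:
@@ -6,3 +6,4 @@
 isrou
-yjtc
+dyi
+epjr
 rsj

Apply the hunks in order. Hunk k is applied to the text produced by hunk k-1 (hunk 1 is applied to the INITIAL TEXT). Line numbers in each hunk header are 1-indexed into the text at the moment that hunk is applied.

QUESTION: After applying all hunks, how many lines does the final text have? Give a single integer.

Hunk 1: at line 2 remove [vxycz,rvixy] add [mrm,ajxgk] -> 9 lines: vlf dck zpwj mrm ajxgk wuh isrou yjtc rsj
Hunk 2: at line 2 remove [zpwj,mrm,ajxgk] add [gcjt,ezege] -> 8 lines: vlf dck gcjt ezege wuh isrou yjtc rsj
Hunk 3: at line 6 remove [yjtc] add [dyi,epjr] -> 9 lines: vlf dck gcjt ezege wuh isrou dyi epjr rsj
Final line count: 9

Answer: 9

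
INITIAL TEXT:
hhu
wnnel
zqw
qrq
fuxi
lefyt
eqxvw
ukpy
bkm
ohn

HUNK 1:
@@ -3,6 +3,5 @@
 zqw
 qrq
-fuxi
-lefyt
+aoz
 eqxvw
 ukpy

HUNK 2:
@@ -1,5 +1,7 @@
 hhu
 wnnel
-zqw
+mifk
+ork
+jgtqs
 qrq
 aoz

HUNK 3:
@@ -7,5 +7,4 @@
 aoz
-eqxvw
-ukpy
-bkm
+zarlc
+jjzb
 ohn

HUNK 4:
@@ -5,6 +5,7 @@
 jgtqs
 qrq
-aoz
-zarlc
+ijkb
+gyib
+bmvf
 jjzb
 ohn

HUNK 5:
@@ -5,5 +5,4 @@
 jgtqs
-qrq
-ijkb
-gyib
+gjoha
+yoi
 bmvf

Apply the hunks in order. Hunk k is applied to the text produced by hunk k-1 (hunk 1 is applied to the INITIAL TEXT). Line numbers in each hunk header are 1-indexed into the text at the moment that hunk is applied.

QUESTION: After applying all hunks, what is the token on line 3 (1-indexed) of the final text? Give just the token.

Answer: mifk

Derivation:
Hunk 1: at line 3 remove [fuxi,lefyt] add [aoz] -> 9 lines: hhu wnnel zqw qrq aoz eqxvw ukpy bkm ohn
Hunk 2: at line 1 remove [zqw] add [mifk,ork,jgtqs] -> 11 lines: hhu wnnel mifk ork jgtqs qrq aoz eqxvw ukpy bkm ohn
Hunk 3: at line 7 remove [eqxvw,ukpy,bkm] add [zarlc,jjzb] -> 10 lines: hhu wnnel mifk ork jgtqs qrq aoz zarlc jjzb ohn
Hunk 4: at line 5 remove [aoz,zarlc] add [ijkb,gyib,bmvf] -> 11 lines: hhu wnnel mifk ork jgtqs qrq ijkb gyib bmvf jjzb ohn
Hunk 5: at line 5 remove [qrq,ijkb,gyib] add [gjoha,yoi] -> 10 lines: hhu wnnel mifk ork jgtqs gjoha yoi bmvf jjzb ohn
Final line 3: mifk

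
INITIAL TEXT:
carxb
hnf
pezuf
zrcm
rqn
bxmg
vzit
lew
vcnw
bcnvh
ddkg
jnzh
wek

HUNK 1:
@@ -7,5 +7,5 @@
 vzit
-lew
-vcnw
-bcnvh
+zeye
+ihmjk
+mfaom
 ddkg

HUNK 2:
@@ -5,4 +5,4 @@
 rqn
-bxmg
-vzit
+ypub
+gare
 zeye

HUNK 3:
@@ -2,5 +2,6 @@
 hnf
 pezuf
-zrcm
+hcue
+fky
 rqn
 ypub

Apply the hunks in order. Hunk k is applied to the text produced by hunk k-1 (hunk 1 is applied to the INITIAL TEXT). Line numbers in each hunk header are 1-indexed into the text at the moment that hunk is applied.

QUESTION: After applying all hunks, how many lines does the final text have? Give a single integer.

Answer: 14

Derivation:
Hunk 1: at line 7 remove [lew,vcnw,bcnvh] add [zeye,ihmjk,mfaom] -> 13 lines: carxb hnf pezuf zrcm rqn bxmg vzit zeye ihmjk mfaom ddkg jnzh wek
Hunk 2: at line 5 remove [bxmg,vzit] add [ypub,gare] -> 13 lines: carxb hnf pezuf zrcm rqn ypub gare zeye ihmjk mfaom ddkg jnzh wek
Hunk 3: at line 2 remove [zrcm] add [hcue,fky] -> 14 lines: carxb hnf pezuf hcue fky rqn ypub gare zeye ihmjk mfaom ddkg jnzh wek
Final line count: 14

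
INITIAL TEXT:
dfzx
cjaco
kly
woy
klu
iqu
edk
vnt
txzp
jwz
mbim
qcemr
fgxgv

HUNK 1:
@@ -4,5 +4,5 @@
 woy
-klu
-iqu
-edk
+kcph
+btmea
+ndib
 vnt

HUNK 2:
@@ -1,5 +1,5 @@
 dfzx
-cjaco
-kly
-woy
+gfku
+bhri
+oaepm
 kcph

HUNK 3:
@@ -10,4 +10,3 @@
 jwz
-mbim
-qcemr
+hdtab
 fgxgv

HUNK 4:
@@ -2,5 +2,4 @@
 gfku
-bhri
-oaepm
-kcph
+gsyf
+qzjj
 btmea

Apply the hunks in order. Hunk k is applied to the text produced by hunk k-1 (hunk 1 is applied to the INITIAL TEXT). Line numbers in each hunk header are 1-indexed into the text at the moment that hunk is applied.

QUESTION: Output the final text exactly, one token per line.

Answer: dfzx
gfku
gsyf
qzjj
btmea
ndib
vnt
txzp
jwz
hdtab
fgxgv

Derivation:
Hunk 1: at line 4 remove [klu,iqu,edk] add [kcph,btmea,ndib] -> 13 lines: dfzx cjaco kly woy kcph btmea ndib vnt txzp jwz mbim qcemr fgxgv
Hunk 2: at line 1 remove [cjaco,kly,woy] add [gfku,bhri,oaepm] -> 13 lines: dfzx gfku bhri oaepm kcph btmea ndib vnt txzp jwz mbim qcemr fgxgv
Hunk 3: at line 10 remove [mbim,qcemr] add [hdtab] -> 12 lines: dfzx gfku bhri oaepm kcph btmea ndib vnt txzp jwz hdtab fgxgv
Hunk 4: at line 2 remove [bhri,oaepm,kcph] add [gsyf,qzjj] -> 11 lines: dfzx gfku gsyf qzjj btmea ndib vnt txzp jwz hdtab fgxgv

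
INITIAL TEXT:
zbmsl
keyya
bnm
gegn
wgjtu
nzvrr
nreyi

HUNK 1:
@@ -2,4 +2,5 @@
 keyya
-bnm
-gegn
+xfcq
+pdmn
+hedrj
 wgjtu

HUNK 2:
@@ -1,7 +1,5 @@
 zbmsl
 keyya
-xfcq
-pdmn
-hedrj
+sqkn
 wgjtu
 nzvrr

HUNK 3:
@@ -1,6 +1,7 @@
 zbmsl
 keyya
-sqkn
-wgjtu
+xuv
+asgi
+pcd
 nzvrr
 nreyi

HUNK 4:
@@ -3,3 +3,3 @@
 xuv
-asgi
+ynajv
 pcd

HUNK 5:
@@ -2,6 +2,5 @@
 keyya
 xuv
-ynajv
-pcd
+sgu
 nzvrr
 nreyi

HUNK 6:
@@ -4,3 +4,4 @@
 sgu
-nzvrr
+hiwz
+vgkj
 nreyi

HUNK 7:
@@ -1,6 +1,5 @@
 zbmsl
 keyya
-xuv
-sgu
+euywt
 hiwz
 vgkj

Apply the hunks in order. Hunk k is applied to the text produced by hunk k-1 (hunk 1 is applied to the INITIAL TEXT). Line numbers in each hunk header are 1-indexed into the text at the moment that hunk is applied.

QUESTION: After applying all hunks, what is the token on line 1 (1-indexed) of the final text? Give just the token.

Answer: zbmsl

Derivation:
Hunk 1: at line 2 remove [bnm,gegn] add [xfcq,pdmn,hedrj] -> 8 lines: zbmsl keyya xfcq pdmn hedrj wgjtu nzvrr nreyi
Hunk 2: at line 1 remove [xfcq,pdmn,hedrj] add [sqkn] -> 6 lines: zbmsl keyya sqkn wgjtu nzvrr nreyi
Hunk 3: at line 1 remove [sqkn,wgjtu] add [xuv,asgi,pcd] -> 7 lines: zbmsl keyya xuv asgi pcd nzvrr nreyi
Hunk 4: at line 3 remove [asgi] add [ynajv] -> 7 lines: zbmsl keyya xuv ynajv pcd nzvrr nreyi
Hunk 5: at line 2 remove [ynajv,pcd] add [sgu] -> 6 lines: zbmsl keyya xuv sgu nzvrr nreyi
Hunk 6: at line 4 remove [nzvrr] add [hiwz,vgkj] -> 7 lines: zbmsl keyya xuv sgu hiwz vgkj nreyi
Hunk 7: at line 1 remove [xuv,sgu] add [euywt] -> 6 lines: zbmsl keyya euywt hiwz vgkj nreyi
Final line 1: zbmsl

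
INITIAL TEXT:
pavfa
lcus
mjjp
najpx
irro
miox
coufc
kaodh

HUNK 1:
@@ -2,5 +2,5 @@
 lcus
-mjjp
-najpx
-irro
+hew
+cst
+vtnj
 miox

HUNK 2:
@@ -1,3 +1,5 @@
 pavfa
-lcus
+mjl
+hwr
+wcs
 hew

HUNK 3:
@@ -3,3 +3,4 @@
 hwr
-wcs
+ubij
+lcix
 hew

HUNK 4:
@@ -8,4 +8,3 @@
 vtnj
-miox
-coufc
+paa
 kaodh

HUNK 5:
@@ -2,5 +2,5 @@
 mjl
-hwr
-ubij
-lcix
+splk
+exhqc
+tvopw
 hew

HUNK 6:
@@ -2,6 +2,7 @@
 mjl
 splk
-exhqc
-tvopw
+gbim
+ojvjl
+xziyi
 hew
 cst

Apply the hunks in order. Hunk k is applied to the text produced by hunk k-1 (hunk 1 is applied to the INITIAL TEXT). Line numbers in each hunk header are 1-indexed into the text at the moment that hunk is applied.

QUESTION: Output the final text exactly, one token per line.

Hunk 1: at line 2 remove [mjjp,najpx,irro] add [hew,cst,vtnj] -> 8 lines: pavfa lcus hew cst vtnj miox coufc kaodh
Hunk 2: at line 1 remove [lcus] add [mjl,hwr,wcs] -> 10 lines: pavfa mjl hwr wcs hew cst vtnj miox coufc kaodh
Hunk 3: at line 3 remove [wcs] add [ubij,lcix] -> 11 lines: pavfa mjl hwr ubij lcix hew cst vtnj miox coufc kaodh
Hunk 4: at line 8 remove [miox,coufc] add [paa] -> 10 lines: pavfa mjl hwr ubij lcix hew cst vtnj paa kaodh
Hunk 5: at line 2 remove [hwr,ubij,lcix] add [splk,exhqc,tvopw] -> 10 lines: pavfa mjl splk exhqc tvopw hew cst vtnj paa kaodh
Hunk 6: at line 2 remove [exhqc,tvopw] add [gbim,ojvjl,xziyi] -> 11 lines: pavfa mjl splk gbim ojvjl xziyi hew cst vtnj paa kaodh

Answer: pavfa
mjl
splk
gbim
ojvjl
xziyi
hew
cst
vtnj
paa
kaodh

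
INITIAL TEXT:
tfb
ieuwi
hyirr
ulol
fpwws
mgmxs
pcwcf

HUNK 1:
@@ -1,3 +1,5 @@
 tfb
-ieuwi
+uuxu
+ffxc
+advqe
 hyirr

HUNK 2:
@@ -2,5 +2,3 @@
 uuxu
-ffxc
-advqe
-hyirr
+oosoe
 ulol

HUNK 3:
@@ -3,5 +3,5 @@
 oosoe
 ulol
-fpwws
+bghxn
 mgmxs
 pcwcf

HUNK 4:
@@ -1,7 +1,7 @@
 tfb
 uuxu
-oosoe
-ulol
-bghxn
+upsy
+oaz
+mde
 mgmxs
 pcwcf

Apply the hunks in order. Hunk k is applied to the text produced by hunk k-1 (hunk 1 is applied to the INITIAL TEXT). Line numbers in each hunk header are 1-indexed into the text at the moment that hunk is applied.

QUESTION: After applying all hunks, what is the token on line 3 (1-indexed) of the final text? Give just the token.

Answer: upsy

Derivation:
Hunk 1: at line 1 remove [ieuwi] add [uuxu,ffxc,advqe] -> 9 lines: tfb uuxu ffxc advqe hyirr ulol fpwws mgmxs pcwcf
Hunk 2: at line 2 remove [ffxc,advqe,hyirr] add [oosoe] -> 7 lines: tfb uuxu oosoe ulol fpwws mgmxs pcwcf
Hunk 3: at line 3 remove [fpwws] add [bghxn] -> 7 lines: tfb uuxu oosoe ulol bghxn mgmxs pcwcf
Hunk 4: at line 1 remove [oosoe,ulol,bghxn] add [upsy,oaz,mde] -> 7 lines: tfb uuxu upsy oaz mde mgmxs pcwcf
Final line 3: upsy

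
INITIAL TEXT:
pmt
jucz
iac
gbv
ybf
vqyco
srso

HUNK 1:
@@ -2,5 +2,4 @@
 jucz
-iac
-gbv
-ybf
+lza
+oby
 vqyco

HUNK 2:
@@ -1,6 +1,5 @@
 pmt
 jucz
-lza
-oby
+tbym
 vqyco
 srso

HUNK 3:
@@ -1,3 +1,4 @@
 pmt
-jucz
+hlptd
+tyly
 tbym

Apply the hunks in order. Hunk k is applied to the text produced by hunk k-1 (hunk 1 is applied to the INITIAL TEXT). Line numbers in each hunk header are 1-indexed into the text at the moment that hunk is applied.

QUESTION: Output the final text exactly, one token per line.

Hunk 1: at line 2 remove [iac,gbv,ybf] add [lza,oby] -> 6 lines: pmt jucz lza oby vqyco srso
Hunk 2: at line 1 remove [lza,oby] add [tbym] -> 5 lines: pmt jucz tbym vqyco srso
Hunk 3: at line 1 remove [jucz] add [hlptd,tyly] -> 6 lines: pmt hlptd tyly tbym vqyco srso

Answer: pmt
hlptd
tyly
tbym
vqyco
srso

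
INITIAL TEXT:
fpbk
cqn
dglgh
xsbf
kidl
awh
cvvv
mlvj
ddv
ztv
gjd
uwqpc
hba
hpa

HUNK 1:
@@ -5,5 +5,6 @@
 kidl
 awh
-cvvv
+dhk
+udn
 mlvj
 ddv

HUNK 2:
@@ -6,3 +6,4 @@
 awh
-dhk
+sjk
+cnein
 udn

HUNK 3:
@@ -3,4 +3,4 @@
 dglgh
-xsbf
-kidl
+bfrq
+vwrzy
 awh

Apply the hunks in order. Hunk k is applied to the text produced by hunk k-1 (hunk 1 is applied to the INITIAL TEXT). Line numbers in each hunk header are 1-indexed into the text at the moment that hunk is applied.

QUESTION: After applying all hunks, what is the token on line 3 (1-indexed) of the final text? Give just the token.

Answer: dglgh

Derivation:
Hunk 1: at line 5 remove [cvvv] add [dhk,udn] -> 15 lines: fpbk cqn dglgh xsbf kidl awh dhk udn mlvj ddv ztv gjd uwqpc hba hpa
Hunk 2: at line 6 remove [dhk] add [sjk,cnein] -> 16 lines: fpbk cqn dglgh xsbf kidl awh sjk cnein udn mlvj ddv ztv gjd uwqpc hba hpa
Hunk 3: at line 3 remove [xsbf,kidl] add [bfrq,vwrzy] -> 16 lines: fpbk cqn dglgh bfrq vwrzy awh sjk cnein udn mlvj ddv ztv gjd uwqpc hba hpa
Final line 3: dglgh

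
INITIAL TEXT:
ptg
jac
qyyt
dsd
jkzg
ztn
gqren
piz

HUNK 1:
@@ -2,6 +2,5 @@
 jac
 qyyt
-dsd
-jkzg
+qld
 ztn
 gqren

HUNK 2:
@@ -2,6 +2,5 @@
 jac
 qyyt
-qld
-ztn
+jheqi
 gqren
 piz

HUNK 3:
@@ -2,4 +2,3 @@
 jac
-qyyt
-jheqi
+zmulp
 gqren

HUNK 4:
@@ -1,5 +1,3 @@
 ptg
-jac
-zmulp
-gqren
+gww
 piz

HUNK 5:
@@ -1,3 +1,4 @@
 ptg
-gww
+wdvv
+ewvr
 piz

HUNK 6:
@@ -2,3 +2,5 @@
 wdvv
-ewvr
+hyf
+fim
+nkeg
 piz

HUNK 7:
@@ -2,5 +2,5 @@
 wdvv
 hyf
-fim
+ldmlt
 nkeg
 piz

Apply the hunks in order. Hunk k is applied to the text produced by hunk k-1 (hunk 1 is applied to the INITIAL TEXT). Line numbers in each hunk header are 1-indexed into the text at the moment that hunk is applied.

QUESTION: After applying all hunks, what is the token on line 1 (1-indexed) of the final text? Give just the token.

Hunk 1: at line 2 remove [dsd,jkzg] add [qld] -> 7 lines: ptg jac qyyt qld ztn gqren piz
Hunk 2: at line 2 remove [qld,ztn] add [jheqi] -> 6 lines: ptg jac qyyt jheqi gqren piz
Hunk 3: at line 2 remove [qyyt,jheqi] add [zmulp] -> 5 lines: ptg jac zmulp gqren piz
Hunk 4: at line 1 remove [jac,zmulp,gqren] add [gww] -> 3 lines: ptg gww piz
Hunk 5: at line 1 remove [gww] add [wdvv,ewvr] -> 4 lines: ptg wdvv ewvr piz
Hunk 6: at line 2 remove [ewvr] add [hyf,fim,nkeg] -> 6 lines: ptg wdvv hyf fim nkeg piz
Hunk 7: at line 2 remove [fim] add [ldmlt] -> 6 lines: ptg wdvv hyf ldmlt nkeg piz
Final line 1: ptg

Answer: ptg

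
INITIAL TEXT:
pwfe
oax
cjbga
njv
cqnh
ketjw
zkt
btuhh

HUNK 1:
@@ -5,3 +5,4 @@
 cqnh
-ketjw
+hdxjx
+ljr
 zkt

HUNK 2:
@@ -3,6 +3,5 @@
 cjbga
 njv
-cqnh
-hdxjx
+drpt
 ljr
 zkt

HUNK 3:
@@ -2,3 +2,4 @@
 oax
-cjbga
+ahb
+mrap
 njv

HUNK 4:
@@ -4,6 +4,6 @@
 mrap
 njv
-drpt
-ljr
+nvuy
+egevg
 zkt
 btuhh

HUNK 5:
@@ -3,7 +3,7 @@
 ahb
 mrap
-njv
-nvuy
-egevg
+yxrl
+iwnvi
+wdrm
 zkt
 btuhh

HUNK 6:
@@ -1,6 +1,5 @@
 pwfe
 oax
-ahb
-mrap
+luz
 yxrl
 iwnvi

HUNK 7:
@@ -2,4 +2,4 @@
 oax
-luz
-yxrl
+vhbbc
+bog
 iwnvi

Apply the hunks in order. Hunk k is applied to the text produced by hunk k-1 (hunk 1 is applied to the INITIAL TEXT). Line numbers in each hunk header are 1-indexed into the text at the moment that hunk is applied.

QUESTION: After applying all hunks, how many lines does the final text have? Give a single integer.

Answer: 8

Derivation:
Hunk 1: at line 5 remove [ketjw] add [hdxjx,ljr] -> 9 lines: pwfe oax cjbga njv cqnh hdxjx ljr zkt btuhh
Hunk 2: at line 3 remove [cqnh,hdxjx] add [drpt] -> 8 lines: pwfe oax cjbga njv drpt ljr zkt btuhh
Hunk 3: at line 2 remove [cjbga] add [ahb,mrap] -> 9 lines: pwfe oax ahb mrap njv drpt ljr zkt btuhh
Hunk 4: at line 4 remove [drpt,ljr] add [nvuy,egevg] -> 9 lines: pwfe oax ahb mrap njv nvuy egevg zkt btuhh
Hunk 5: at line 3 remove [njv,nvuy,egevg] add [yxrl,iwnvi,wdrm] -> 9 lines: pwfe oax ahb mrap yxrl iwnvi wdrm zkt btuhh
Hunk 6: at line 1 remove [ahb,mrap] add [luz] -> 8 lines: pwfe oax luz yxrl iwnvi wdrm zkt btuhh
Hunk 7: at line 2 remove [luz,yxrl] add [vhbbc,bog] -> 8 lines: pwfe oax vhbbc bog iwnvi wdrm zkt btuhh
Final line count: 8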